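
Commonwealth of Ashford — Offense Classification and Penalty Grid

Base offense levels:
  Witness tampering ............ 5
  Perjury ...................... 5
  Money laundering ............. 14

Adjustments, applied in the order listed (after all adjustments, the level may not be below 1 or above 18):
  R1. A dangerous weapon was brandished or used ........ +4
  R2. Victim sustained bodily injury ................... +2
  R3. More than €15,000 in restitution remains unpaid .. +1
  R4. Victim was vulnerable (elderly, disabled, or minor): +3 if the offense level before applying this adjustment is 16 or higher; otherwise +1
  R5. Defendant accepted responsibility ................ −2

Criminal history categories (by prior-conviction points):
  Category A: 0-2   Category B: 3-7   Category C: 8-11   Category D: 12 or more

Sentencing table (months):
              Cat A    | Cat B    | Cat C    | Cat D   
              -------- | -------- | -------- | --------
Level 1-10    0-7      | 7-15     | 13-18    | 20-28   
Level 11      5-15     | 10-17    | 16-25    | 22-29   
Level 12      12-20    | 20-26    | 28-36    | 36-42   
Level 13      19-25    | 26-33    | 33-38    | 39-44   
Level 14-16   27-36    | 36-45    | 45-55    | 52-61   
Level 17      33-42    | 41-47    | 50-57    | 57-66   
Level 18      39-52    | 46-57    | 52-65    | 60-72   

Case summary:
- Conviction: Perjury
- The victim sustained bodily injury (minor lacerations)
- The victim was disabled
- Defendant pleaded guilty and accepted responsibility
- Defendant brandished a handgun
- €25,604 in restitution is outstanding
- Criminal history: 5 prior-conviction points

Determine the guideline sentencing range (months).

10-17 months

Base offense level for perjury: 5.
R1 applies: 5 + 4 = 9.
R2 applies: 9 + 2 = 11.
R3 applies: 11 + 1 = 12.
R4 applies (level before this adjustment is 12 < 16, so +1): 12 + 1 = 13.
R5 applies: 13 − 2 = 11.
Final offense level: 11.
Criminal history: 5 prior points → Category B (3-7).
Level 11 falls in the 11 band.
Grid: Level 11 × Category B = 10-17 months.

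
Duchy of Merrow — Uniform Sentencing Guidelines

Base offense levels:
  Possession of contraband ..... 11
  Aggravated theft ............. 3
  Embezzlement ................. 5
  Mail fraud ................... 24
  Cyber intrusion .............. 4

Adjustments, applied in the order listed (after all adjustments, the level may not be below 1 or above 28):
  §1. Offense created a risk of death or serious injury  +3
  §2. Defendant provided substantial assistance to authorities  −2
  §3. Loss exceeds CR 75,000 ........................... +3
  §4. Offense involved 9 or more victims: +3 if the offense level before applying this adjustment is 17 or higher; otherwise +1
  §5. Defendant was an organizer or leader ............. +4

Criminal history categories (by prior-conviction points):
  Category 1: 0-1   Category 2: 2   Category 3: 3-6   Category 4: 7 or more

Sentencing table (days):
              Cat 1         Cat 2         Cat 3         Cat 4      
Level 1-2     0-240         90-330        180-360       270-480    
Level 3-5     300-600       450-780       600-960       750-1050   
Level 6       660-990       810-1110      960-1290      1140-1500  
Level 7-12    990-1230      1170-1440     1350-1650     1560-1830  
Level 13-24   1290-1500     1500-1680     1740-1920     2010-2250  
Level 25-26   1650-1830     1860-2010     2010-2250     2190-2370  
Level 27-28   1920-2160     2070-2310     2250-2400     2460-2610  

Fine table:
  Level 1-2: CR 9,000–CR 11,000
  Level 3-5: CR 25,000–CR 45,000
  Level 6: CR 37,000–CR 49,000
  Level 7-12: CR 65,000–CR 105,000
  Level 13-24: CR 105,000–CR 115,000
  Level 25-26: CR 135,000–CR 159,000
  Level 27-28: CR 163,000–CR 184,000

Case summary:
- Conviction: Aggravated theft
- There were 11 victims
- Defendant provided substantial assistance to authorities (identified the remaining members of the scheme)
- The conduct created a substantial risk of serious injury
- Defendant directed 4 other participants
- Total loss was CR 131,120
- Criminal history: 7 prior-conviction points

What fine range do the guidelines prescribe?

CR 65,000–CR 105,000

Base offense level for aggravated theft: 3.
§1 applies: 3 + 3 = 6.
§2 applies: 6 − 2 = 4.
§3 applies: 4 + 3 = 7.
§4 applies (level before this adjustment is 7 < 17, so +1): 7 + 1 = 8.
§5 applies: 8 + 4 = 12.
Final offense level: 12.
Level 12 falls in the 7-12 band.
Fine table: Level 7-12 → CR 65,000–CR 105,000.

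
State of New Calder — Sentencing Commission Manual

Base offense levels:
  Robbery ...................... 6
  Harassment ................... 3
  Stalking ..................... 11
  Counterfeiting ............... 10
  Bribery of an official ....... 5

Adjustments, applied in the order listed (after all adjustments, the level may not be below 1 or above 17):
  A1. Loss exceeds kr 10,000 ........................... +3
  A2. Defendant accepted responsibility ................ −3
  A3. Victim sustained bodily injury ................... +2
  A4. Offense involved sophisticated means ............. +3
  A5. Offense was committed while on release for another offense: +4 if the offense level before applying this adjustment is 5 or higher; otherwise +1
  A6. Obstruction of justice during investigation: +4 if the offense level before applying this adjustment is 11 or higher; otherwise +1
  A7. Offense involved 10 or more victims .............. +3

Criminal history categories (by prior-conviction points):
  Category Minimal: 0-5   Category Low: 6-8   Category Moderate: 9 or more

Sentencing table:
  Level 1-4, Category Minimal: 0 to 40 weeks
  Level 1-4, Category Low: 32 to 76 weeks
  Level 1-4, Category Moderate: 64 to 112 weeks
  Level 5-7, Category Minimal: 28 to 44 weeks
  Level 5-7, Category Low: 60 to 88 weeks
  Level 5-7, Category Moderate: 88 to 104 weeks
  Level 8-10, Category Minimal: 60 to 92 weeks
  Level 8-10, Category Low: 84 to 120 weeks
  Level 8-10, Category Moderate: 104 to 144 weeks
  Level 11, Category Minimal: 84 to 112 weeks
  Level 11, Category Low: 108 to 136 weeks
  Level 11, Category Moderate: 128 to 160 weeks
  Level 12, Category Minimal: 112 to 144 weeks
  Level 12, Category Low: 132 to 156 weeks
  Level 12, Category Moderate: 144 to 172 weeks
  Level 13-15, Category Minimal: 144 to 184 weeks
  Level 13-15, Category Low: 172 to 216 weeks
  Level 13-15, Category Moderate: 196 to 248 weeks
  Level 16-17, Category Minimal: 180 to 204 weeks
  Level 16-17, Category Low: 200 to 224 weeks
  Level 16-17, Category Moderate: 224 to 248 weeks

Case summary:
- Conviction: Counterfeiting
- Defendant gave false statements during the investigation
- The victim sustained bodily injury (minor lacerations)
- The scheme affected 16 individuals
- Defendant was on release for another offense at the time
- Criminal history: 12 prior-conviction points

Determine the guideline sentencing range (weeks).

224-248 weeks

Base offense level for counterfeiting: 10.
A1 does not apply.
A3 applies: 10 + 2 = 12.
A5 applies (level before this adjustment is 12 ≥ 5, so +4): 12 + 4 = 16.
A6 applies (level before this adjustment is 16 ≥ 11, so +4): 16 + 4 = 20.
A7 applies: 20 + 3 = 23.
Level 23 exceeds the maximum of 17; capped at 17.
Final offense level: 17.
Criminal history: 12 prior points → Category Moderate (9+).
Level 17 falls in the 16-17 band.
Grid: Level 16-17 × Category Moderate = 224-248 weeks.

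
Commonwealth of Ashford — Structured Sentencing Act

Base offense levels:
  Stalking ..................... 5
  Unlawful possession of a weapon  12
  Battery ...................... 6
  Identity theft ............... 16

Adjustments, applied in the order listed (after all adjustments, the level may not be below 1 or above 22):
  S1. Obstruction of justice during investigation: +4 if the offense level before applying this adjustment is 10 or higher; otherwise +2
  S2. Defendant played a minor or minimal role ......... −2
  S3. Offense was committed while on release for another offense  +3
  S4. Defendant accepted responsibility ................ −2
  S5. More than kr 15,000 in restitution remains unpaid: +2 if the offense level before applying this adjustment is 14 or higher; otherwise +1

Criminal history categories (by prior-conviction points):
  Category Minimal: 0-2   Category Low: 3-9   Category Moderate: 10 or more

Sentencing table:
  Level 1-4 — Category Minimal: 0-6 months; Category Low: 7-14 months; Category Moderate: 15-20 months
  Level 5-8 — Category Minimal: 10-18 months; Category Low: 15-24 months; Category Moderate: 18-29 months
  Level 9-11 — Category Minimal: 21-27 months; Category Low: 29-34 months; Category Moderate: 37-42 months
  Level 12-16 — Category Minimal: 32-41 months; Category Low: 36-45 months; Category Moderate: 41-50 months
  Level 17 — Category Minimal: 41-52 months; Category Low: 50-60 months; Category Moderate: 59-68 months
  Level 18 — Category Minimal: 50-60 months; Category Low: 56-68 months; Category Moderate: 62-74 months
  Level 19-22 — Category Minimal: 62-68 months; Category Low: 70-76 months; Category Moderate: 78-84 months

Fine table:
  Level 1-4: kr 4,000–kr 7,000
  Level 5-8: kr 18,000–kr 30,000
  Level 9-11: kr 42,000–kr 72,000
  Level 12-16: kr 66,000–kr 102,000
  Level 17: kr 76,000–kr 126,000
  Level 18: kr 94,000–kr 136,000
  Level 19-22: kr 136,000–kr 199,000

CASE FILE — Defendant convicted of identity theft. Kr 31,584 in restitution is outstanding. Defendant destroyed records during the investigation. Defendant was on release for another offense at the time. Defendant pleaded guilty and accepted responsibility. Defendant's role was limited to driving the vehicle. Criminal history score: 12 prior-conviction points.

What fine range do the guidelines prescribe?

Base offense level for identity theft: 16.
S1 applies (level before this adjustment is 16 ≥ 10, so +4): 16 + 4 = 20.
S2 applies: 20 − 2 = 18.
S3 applies: 18 + 3 = 21.
S4 applies: 21 − 2 = 19.
S5 applies (level before this adjustment is 19 ≥ 14, so +2): 19 + 2 = 21.
Final offense level: 21.
Level 21 falls in the 19-22 band.
Fine table: Level 19-22 → kr 136,000–kr 199,000.

kr 136,000–kr 199,000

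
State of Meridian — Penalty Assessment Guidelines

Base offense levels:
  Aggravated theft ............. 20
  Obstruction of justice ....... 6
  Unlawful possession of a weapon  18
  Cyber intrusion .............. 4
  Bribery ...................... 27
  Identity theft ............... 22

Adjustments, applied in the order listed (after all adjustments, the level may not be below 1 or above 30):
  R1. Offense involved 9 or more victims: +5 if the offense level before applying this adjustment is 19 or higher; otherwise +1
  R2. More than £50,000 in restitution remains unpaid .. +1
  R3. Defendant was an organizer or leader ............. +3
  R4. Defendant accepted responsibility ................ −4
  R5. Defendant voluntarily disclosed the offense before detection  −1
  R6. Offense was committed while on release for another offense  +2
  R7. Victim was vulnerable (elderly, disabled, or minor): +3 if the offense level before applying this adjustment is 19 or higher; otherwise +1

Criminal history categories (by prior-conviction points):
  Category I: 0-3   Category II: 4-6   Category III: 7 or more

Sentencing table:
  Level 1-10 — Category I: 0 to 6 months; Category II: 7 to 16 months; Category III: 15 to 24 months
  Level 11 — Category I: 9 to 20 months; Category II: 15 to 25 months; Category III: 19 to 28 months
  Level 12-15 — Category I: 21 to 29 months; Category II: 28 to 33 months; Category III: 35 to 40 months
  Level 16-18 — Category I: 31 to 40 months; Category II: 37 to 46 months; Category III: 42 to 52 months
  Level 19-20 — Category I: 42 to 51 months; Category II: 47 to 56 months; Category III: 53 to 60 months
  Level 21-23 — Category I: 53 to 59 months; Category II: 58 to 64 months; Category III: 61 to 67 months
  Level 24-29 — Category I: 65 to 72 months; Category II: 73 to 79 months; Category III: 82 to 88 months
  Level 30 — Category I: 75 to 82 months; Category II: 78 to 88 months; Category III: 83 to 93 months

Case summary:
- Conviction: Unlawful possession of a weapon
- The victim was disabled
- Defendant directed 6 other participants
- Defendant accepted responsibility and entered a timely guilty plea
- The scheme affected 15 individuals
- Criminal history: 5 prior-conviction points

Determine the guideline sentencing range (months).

Base offense level for unlawful possession of a weapon: 18.
R1 applies (level before this adjustment is 18 < 19, so +1): 18 + 1 = 19.
R2 does not apply.
R3 applies: 19 + 3 = 22.
R4 applies: 22 − 4 = 18.
R5 does not apply.
R7 applies (level before this adjustment is 18 < 19, so +1): 18 + 1 = 19.
Final offense level: 19.
Criminal history: 5 prior points → Category II (4-6).
Level 19 falls in the 19-20 band.
Grid: Level 19-20 × Category II = 47-56 months.

47-56 months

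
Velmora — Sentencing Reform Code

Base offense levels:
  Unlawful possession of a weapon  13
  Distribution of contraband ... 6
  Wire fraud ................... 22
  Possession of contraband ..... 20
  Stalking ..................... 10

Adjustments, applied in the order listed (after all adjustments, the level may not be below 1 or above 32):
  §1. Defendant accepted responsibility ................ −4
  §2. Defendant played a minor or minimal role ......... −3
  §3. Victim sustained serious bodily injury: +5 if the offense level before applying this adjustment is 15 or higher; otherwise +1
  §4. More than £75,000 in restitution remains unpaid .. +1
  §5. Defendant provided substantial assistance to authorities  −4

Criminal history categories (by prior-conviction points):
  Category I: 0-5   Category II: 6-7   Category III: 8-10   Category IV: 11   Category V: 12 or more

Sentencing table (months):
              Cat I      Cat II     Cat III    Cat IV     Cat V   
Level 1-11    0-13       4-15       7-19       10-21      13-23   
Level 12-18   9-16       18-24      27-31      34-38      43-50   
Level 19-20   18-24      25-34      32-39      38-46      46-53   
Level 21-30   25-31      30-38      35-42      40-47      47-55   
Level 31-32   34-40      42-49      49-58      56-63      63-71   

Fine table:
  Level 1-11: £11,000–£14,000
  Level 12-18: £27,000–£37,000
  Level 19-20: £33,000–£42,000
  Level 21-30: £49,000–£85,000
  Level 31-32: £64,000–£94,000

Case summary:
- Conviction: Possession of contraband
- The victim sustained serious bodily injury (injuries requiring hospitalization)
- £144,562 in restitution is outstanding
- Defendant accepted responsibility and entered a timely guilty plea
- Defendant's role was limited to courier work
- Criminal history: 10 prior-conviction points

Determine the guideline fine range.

£27,000–£37,000

Base offense level for possession of contraband: 20.
§1 applies: 20 − 4 = 16.
§2 applies: 16 − 3 = 13.
§3 applies (level before this adjustment is 13 < 15, so +1): 13 + 1 = 14.
§4 applies: 14 + 1 = 15.
§5 does not apply.
Final offense level: 15.
Level 15 falls in the 12-18 band.
Fine table: Level 12-18 → £27,000–£37,000.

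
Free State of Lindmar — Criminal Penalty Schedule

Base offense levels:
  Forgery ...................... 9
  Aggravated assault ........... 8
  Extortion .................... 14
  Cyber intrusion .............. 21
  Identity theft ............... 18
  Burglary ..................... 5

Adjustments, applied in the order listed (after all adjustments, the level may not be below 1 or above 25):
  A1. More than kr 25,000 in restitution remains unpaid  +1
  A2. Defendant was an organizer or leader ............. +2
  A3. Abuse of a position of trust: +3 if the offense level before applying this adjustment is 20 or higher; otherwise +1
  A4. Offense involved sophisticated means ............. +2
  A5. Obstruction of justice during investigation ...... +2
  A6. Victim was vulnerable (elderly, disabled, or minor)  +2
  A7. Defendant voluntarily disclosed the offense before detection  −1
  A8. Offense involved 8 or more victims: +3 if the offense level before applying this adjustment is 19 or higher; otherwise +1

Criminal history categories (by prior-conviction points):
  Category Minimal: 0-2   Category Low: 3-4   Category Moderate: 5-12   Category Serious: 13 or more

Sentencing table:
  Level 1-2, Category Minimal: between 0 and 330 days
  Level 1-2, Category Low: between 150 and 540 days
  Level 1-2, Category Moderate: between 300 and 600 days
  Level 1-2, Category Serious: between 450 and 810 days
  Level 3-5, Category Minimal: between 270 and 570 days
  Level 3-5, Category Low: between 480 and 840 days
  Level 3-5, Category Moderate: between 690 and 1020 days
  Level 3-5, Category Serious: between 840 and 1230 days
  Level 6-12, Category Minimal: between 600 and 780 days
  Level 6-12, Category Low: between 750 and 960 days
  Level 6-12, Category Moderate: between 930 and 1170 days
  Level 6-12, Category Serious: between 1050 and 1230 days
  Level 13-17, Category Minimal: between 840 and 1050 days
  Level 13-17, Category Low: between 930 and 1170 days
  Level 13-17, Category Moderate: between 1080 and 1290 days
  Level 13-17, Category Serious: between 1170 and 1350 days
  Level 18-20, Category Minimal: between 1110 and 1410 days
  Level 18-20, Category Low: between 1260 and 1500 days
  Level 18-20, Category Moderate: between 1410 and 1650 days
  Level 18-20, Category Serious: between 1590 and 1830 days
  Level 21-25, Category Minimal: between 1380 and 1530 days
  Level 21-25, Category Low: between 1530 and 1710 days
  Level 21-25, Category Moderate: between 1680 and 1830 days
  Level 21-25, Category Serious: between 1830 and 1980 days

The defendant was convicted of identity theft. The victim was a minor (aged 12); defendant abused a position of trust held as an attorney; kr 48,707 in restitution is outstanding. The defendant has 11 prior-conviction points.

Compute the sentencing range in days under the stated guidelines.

1680-1830 days

Base offense level for identity theft: 18.
A1 applies: 18 + 1 = 19.
A3 applies (level before this adjustment is 19 < 20, so +1): 19 + 1 = 20.
A4 does not apply.
A5 does not apply.
A6 applies: 20 + 2 = 22.
A7 does not apply.
Final offense level: 22.
Criminal history: 11 prior points → Category Moderate (5-12).
Level 22 falls in the 21-25 band.
Grid: Level 21-25 × Category Moderate = 1680-1830 days.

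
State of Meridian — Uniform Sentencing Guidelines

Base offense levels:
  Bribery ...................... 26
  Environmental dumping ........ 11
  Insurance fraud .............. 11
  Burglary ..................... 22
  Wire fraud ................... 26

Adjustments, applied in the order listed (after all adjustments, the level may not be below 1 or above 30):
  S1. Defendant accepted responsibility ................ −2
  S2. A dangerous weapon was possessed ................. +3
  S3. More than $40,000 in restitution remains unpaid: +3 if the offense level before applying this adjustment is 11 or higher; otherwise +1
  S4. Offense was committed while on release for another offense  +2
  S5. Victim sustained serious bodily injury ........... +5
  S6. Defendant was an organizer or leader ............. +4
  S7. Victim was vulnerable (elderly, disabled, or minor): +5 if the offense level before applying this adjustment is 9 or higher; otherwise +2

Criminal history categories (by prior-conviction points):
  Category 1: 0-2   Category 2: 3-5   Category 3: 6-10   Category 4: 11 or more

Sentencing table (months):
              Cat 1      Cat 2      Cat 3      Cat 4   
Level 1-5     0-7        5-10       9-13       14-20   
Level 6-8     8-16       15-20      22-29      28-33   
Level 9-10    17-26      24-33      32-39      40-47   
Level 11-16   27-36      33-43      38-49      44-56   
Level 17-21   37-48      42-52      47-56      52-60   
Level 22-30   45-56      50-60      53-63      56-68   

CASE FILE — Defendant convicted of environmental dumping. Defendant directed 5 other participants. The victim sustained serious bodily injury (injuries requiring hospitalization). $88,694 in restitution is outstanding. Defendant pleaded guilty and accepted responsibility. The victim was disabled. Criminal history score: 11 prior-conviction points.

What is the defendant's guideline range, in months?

Base offense level for environmental dumping: 11.
S1 applies: 11 − 2 = 9.
S2 does not apply.
S3 applies (level before this adjustment is 9 < 11, so +1): 9 + 1 = 10.
S5 applies: 10 + 5 = 15.
S6 applies: 15 + 4 = 19.
S7 applies (level before this adjustment is 19 ≥ 9, so +5): 19 + 5 = 24.
Final offense level: 24.
Criminal history: 11 prior points → Category 4 (11+).
Level 24 falls in the 22-30 band.
Grid: Level 22-30 × Category 4 = 56-68 months.

56-68 months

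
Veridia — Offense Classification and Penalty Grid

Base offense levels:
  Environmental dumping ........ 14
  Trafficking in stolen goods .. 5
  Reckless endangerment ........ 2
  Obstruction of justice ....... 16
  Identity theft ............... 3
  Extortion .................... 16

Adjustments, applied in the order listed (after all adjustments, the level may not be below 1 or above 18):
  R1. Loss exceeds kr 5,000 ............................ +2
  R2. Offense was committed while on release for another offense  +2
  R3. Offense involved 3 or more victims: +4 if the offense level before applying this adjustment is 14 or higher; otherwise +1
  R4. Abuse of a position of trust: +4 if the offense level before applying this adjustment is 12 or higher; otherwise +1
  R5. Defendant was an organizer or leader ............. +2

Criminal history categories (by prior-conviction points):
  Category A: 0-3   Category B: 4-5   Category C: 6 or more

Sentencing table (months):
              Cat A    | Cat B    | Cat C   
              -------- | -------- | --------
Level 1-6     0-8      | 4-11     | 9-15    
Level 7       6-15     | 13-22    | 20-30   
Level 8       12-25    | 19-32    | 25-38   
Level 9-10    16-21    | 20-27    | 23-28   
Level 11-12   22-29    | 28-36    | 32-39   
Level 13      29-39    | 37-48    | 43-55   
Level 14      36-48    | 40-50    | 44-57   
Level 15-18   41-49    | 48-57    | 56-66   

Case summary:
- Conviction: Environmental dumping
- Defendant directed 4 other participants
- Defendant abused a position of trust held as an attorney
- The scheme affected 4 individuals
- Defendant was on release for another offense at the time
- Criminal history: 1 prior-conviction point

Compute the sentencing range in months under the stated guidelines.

Base offense level for environmental dumping: 14.
R2 applies: 14 + 2 = 16.
R3 applies (level before this adjustment is 16 ≥ 14, so +4): 16 + 4 = 20.
R4 applies (level before this adjustment is 20 ≥ 12, so +4): 20 + 4 = 24.
R5 applies: 24 + 2 = 26.
Level 26 exceeds the maximum of 18; capped at 18.
Final offense level: 18.
Criminal history: 1 prior point → Category A (0-3).
Level 18 falls in the 15-18 band.
Grid: Level 15-18 × Category A = 41-49 months.

41-49 months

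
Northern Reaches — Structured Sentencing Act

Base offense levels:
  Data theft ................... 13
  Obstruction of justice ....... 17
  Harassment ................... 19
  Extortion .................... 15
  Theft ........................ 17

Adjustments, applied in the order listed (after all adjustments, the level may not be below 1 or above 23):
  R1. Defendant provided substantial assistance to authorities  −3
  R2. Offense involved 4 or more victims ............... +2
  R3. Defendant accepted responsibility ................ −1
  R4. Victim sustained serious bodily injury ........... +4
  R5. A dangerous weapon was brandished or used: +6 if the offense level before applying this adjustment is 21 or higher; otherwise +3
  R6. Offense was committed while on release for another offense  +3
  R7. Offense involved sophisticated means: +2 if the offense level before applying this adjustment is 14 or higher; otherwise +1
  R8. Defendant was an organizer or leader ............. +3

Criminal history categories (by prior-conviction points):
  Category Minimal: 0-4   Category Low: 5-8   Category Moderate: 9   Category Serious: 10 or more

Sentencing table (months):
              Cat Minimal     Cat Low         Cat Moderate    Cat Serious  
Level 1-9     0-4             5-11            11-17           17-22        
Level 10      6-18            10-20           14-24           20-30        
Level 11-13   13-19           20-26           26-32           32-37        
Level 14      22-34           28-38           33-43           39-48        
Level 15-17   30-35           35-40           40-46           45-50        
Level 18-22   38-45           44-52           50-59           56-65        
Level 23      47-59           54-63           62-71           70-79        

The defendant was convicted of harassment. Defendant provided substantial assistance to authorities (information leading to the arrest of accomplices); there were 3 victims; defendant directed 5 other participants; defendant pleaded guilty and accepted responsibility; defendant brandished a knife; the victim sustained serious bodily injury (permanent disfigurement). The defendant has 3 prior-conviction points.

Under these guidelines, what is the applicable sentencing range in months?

47-59 months

Base offense level for harassment: 19.
R1 applies: 19 − 3 = 16.
R3 applies: 16 − 1 = 15.
R4 applies: 15 + 4 = 19.
R5 applies (level before this adjustment is 19 < 21, so +3): 19 + 3 = 22.
R6 does not apply.
R7 does not apply.
R8 applies: 22 + 3 = 25.
Level 25 exceeds the maximum of 23; capped at 23.
Final offense level: 23.
Criminal history: 3 prior points → Category Minimal (0-4).
Level 23 falls in the 23 band.
Grid: Level 23 × Category Minimal = 47-59 months.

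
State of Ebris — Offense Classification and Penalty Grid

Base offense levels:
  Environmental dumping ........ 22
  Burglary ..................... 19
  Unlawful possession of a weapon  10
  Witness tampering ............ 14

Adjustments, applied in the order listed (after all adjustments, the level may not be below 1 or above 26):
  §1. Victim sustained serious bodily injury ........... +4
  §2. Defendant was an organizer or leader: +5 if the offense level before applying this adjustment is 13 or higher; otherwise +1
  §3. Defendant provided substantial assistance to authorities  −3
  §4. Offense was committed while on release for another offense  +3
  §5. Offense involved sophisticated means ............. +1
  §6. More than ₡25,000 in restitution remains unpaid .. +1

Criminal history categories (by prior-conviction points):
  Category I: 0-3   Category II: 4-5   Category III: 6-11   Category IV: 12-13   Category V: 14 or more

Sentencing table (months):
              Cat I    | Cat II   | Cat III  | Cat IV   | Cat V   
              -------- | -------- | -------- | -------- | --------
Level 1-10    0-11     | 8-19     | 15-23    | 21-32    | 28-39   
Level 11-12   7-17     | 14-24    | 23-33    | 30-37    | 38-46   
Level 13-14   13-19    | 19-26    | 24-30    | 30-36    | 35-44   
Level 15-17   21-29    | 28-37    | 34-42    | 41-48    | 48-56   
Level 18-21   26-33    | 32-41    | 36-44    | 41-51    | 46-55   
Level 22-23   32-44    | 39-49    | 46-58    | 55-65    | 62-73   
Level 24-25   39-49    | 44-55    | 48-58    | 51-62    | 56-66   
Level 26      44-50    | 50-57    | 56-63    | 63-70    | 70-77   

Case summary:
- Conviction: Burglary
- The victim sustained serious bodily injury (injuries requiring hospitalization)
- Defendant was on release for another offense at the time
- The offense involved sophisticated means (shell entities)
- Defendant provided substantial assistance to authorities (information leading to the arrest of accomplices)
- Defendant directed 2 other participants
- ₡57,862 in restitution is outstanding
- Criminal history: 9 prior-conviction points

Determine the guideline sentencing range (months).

Base offense level for burglary: 19.
§1 applies: 19 + 4 = 23.
§2 applies (level before this adjustment is 23 ≥ 13, so +5): 23 + 5 = 28.
§3 applies: 28 − 3 = 25.
§4 applies: 25 + 3 = 28.
§5 applies: 28 + 1 = 29.
§6 applies: 29 + 1 = 30.
Level 30 exceeds the maximum of 26; capped at 26.
Final offense level: 26.
Criminal history: 9 prior points → Category III (6-11).
Level 26 falls in the 26 band.
Grid: Level 26 × Category III = 56-63 months.

56-63 months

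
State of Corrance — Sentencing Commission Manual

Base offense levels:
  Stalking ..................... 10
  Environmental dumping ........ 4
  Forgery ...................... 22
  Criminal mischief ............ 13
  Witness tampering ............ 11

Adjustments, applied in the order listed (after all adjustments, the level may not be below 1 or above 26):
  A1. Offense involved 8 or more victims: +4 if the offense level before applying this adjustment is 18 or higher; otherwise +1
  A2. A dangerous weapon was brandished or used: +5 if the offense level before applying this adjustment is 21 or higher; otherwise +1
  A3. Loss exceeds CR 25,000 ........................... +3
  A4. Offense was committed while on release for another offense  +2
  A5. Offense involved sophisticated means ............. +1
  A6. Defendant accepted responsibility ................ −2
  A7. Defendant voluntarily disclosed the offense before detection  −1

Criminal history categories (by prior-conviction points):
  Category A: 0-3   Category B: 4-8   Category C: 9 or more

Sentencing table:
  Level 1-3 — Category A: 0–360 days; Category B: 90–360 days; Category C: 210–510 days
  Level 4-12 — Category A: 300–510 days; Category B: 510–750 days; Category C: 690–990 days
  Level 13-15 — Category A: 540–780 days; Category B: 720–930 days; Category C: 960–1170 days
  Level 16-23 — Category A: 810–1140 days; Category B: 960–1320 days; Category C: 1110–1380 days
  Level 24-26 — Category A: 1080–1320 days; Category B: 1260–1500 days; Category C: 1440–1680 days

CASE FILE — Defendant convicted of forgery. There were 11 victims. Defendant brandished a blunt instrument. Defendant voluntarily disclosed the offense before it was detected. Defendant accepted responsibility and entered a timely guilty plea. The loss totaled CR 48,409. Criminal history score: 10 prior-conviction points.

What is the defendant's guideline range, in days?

1440-1680 days

Base offense level for forgery: 22.
A1 applies (level before this adjustment is 22 ≥ 18, so +4): 22 + 4 = 26.
A2 applies (level before this adjustment is 26 ≥ 21, so +5): 26 + 5 = 31.
A3 applies: 31 + 3 = 34.
A4 does not apply.
A5 does not apply.
A6 applies: 34 − 2 = 32.
A7 applies: 32 − 1 = 31.
Level 31 exceeds the maximum of 26; capped at 26.
Final offense level: 26.
Criminal history: 10 prior points → Category C (9+).
Level 26 falls in the 24-26 band.
Grid: Level 24-26 × Category C = 1440-1680 days.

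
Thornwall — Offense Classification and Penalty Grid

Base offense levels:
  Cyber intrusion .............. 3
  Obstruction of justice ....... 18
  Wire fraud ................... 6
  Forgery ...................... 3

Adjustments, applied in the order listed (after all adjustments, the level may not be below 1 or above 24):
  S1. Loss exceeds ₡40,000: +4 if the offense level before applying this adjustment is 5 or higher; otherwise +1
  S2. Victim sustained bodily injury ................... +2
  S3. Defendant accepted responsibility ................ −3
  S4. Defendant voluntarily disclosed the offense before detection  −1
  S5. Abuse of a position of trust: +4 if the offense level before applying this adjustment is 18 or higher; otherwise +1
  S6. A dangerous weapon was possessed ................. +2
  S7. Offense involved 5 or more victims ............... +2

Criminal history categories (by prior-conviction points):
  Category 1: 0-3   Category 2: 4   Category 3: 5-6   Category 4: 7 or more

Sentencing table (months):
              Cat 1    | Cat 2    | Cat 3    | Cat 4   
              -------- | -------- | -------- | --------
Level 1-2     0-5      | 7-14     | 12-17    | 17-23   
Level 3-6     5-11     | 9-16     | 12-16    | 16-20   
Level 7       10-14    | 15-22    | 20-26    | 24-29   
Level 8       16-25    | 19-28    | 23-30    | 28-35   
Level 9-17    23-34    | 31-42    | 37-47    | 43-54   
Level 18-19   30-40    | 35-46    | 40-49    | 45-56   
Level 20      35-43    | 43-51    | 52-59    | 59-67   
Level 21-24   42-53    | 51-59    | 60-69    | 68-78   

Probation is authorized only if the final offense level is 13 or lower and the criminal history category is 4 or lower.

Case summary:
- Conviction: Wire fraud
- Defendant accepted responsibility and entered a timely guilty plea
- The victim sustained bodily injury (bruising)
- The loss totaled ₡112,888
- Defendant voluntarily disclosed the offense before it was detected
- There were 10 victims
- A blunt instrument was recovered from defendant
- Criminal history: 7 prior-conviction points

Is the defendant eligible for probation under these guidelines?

Yes

Base offense level for wire fraud: 6.
S1 applies (level before this adjustment is 6 ≥ 5, so +4): 6 + 4 = 10.
S2 applies: 10 + 2 = 12.
S3 applies: 12 − 3 = 9.
S4 applies: 9 − 1 = 8.
S5 does not apply.
S6 applies: 8 + 2 = 10.
S7 applies: 10 + 2 = 12.
Final offense level: 12.
Criminal history: 7 prior points → Category 4 (7+).
Level 12 falls in the 9-17 band.
Grid: Level 9-17 × Category 4 = 43-54 months.
Probation check: level 12 ≤ 13 and category 4 ≤ 4 → eligible.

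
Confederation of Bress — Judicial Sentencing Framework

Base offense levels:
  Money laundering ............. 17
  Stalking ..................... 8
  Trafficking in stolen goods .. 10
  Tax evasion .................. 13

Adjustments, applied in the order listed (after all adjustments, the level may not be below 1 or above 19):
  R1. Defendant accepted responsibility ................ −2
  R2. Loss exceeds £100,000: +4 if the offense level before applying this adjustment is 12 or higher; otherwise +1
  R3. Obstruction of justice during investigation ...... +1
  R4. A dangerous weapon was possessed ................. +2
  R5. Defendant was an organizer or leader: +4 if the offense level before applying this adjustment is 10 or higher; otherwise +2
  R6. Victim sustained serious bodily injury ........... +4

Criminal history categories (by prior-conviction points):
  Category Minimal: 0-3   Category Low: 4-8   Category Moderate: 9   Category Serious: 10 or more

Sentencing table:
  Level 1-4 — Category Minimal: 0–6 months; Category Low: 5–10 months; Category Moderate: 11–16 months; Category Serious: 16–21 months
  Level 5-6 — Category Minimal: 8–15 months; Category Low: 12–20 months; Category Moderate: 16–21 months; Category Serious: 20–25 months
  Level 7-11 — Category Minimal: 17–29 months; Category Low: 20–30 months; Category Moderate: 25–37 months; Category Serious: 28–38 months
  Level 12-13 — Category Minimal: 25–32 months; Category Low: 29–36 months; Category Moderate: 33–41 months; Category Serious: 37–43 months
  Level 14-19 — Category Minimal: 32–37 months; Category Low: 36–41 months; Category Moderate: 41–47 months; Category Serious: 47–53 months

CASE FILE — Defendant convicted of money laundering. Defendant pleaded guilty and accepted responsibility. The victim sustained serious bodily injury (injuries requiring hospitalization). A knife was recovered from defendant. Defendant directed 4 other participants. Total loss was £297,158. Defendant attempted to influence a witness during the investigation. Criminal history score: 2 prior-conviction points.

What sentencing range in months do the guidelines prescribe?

Base offense level for money laundering: 17.
R1 applies: 17 − 2 = 15.
R2 applies (level before this adjustment is 15 ≥ 12, so +4): 15 + 4 = 19.
R3 applies: 19 + 1 = 20.
R4 applies: 20 + 2 = 22.
R5 applies (level before this adjustment is 22 ≥ 10, so +4): 22 + 4 = 26.
R6 applies: 26 + 4 = 30.
Level 30 exceeds the maximum of 19; capped at 19.
Final offense level: 19.
Criminal history: 2 prior points → Category Minimal (0-3).
Level 19 falls in the 14-19 band.
Grid: Level 14-19 × Category Minimal = 32-37 months.

32-37 months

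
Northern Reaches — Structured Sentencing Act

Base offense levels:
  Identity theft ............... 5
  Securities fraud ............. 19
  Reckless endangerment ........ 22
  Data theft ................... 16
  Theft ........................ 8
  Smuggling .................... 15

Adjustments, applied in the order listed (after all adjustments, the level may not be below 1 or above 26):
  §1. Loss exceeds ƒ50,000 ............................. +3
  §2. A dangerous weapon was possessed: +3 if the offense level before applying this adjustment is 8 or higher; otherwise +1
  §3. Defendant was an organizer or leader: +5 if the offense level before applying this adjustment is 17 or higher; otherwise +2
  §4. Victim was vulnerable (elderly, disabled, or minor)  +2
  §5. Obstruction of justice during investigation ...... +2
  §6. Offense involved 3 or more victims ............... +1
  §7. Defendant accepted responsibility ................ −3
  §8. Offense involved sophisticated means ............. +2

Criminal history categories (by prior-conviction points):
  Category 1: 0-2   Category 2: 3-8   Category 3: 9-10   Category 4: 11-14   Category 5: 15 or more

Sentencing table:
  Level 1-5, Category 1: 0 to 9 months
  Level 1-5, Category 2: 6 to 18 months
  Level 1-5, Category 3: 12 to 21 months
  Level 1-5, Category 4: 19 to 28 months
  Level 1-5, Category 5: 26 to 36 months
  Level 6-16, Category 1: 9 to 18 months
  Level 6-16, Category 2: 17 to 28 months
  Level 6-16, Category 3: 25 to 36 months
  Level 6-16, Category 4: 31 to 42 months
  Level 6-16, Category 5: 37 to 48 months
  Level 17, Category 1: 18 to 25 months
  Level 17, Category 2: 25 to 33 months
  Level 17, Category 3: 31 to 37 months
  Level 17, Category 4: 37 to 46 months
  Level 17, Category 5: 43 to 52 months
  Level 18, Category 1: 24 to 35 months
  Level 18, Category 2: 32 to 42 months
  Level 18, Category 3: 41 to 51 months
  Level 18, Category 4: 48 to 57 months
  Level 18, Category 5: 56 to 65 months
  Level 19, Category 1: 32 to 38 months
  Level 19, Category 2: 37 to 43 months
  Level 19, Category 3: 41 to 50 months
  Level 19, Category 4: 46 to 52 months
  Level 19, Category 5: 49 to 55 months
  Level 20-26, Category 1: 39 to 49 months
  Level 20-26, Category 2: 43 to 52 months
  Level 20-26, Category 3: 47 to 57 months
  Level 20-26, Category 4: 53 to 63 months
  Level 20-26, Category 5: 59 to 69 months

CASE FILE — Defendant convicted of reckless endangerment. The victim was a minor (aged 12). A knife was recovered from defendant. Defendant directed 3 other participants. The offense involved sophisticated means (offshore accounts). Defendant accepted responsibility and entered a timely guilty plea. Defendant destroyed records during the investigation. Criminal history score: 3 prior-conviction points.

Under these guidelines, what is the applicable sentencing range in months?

43-52 months

Base offense level for reckless endangerment: 22.
§2 applies (level before this adjustment is 22 ≥ 8, so +3): 22 + 3 = 25.
§3 applies (level before this adjustment is 25 ≥ 17, so +5): 25 + 5 = 30.
§4 applies: 30 + 2 = 32.
§5 applies: 32 + 2 = 34.
§7 applies: 34 − 3 = 31.
§8 applies: 31 + 2 = 33.
Level 33 exceeds the maximum of 26; capped at 26.
Final offense level: 26.
Criminal history: 3 prior points → Category 2 (3-8).
Level 26 falls in the 20-26 band.
Grid: Level 20-26 × Category 2 = 43-52 months.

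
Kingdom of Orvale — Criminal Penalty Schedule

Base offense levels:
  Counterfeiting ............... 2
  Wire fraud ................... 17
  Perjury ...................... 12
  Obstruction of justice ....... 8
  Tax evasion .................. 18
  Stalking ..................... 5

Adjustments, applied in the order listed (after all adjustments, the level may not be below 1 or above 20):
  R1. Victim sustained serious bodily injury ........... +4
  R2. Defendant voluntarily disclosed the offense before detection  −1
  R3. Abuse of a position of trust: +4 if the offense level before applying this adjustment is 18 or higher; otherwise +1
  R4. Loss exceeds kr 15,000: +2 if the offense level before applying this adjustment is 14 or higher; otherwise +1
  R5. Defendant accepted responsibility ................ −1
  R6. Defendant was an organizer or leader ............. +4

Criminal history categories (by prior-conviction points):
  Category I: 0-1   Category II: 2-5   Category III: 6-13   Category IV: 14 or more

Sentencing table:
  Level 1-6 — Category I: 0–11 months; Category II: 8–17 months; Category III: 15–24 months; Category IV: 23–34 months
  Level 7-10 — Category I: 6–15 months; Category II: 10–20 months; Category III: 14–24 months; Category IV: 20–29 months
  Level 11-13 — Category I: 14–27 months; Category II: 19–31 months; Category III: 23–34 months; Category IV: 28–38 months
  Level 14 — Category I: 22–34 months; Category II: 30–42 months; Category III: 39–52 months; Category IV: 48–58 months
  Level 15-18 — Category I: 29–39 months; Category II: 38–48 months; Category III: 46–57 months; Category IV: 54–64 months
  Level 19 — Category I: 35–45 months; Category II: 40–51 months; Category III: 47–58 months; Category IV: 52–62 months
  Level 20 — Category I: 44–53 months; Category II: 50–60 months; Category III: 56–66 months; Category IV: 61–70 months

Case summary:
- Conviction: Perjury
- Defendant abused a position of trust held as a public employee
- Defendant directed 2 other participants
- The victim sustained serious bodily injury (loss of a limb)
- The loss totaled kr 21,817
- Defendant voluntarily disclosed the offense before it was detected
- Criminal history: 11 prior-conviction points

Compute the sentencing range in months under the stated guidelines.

56-66 months

Base offense level for perjury: 12.
R1 applies: 12 + 4 = 16.
R2 applies: 16 − 1 = 15.
R3 applies (level before this adjustment is 15 < 18, so +1): 15 + 1 = 16.
R4 applies (level before this adjustment is 16 ≥ 14, so +2): 16 + 2 = 18.
R5 does not apply.
R6 applies: 18 + 4 = 22.
Level 22 exceeds the maximum of 20; capped at 20.
Final offense level: 20.
Criminal history: 11 prior points → Category III (6-13).
Level 20 falls in the 20 band.
Grid: Level 20 × Category III = 56-66 months.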